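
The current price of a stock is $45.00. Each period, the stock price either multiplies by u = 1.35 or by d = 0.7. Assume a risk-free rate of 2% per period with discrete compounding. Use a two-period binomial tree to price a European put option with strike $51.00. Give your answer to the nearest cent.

$11.24

Risk-neutral probability p = (1 + 0.02 − 0.7)/(1.35 − 0.7) = 0.3200/0.6500 = 0.4923
Terminal stock prices: S_uu = 82.01, S_ud = 42.53, S_dd = 22.05
Terminal payoffs (K − S): max(-31.01, 0) = 0, max(8.475, 0) = 8.475, max(28.95, 0) = 28.95
Node u (S = 60.75): V_u = 1/1.02·[0.4923·0.0000 + 0.5077·8.4750] = 4.2183
Node d (S = 31.5): V_d = 1/1.02·[0.4923·8.4750 + 0.5077·28.9500] = 18.5000
Node 0 (S = 45): V_0 = 1/1.02·[0.4923·4.2183 + 0.5077·18.5000] = 11.2441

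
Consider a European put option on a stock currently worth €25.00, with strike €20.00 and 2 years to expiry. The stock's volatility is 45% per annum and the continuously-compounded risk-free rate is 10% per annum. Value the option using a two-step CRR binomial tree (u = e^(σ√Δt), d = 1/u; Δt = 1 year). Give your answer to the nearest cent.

CRR parameters: u = e^(σ√Δt) = e^(0.45·√1) = 1.5683, d = 1/u = 0.6376
Per-period rate: rΔt = 0.1·1 = 0.1, so R = e^0.1 = 1.1052
Risk-neutral probability p = (e^0.1 − 0.6376)/(1.5683 − 0.6376) = 0.4675/0.9307 = 0.5024
Terminal stock prices: S_uu = 61.49, S_ud = 25, S_dd = 10.16
Terminal payoffs (K − S): max(-41.49, 0) = 0, max(-5, 0) = 0, max(9.836, 0) = 9.836
Node u (S = 39.21): V_u = e^(−0.1)·[0.5024·0.0000 + 0.4976·0.0000] = 0.0000
Node d (S = 15.94): V_d = e^(−0.1)·[0.5024·0.0000 + 0.4976·9.8358] = 4.4288
Node 0 (S = 25): V_0 = e^(−0.1)·[0.5024·0.0000 + 0.4976·4.4288] = 1.9942

€1.99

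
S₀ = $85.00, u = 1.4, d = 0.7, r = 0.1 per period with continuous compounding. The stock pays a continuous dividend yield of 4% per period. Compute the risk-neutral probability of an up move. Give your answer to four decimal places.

p = 0.5169

Per-period risk-free factor R = e^0.1 = 1.1052; dividend-adjusted growth = e^(0.1−0.04) = 1.0618.
Risk-neutral probability p = (1.0618 − 0.7)/(1.4 − 0.7) = 0.3618/0.7000 = 0.5169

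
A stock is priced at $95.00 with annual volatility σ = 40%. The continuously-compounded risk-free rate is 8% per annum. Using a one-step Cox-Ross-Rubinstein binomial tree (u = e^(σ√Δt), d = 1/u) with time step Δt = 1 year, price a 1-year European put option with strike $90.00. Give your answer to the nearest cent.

$12.08

CRR parameters: u = e^(σ√Δt) = e^(0.4·√1) = 1.4918, d = 1/u = 0.6703
Per-period rate: rΔt = 0.08·1 = 0.08, so R = e^0.08 = 1.0833
Risk-neutral probability p = (e^0.08 − 0.6703)/(1.4918 − 0.6703) = 0.4130/0.8215 = 0.5027
Terminal stock prices: S_u = 141.7, S_d = 63.68
Terminal payoffs (K − S): max(-51.72, 0) = 0, max(26.32, 0) = 26.32
Node 0 (S = 95): V_0 = e^(−0.08)·[0.5027·0.0000 + 0.4973·26.3196] = 12.0825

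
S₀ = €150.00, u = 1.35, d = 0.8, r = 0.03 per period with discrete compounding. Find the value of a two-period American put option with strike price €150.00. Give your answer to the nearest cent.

Risk-neutral probability p = (1 + 0.03 − 0.8)/(1.35 − 0.8) = 0.2300/0.5500 = 0.4182
Terminal stock prices: S_uu = 273.4, S_ud = 162, S_dd = 96
Terminal payoffs (K − S): max(-123.4, 0) = 0, max(-12, 0) = 0, max(54, 0) = 54
Node u (S = 202.5): continuation = 1/1.03·[0.4182·0.0000 + 0.5818·0.0000] = 0.0000; exercise value = 0.0000 ≤ continuation, so V_u = 0.0000
Node d (S = 120): continuation = 1/1.03·[0.4182·0.0000 + 0.5818·54.0000] = 30.5031; exercise value = 30.0000 ≤ continuation, so V_d = 30.5031
Node 0 (S = 150): continuation = 1/1.03·[0.4182·0.0000 + 0.5818·30.5031] = 17.2303; exercise value = 0.0000 ≤ continuation, so V_0 = 17.2303

€17.23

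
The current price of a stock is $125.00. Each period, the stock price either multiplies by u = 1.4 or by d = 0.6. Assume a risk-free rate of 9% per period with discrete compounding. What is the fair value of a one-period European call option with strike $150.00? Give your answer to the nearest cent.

$14.05

Risk-neutral probability p = (1 + 0.09 − 0.6)/(1.4 − 0.6) = 0.4900/0.8000 = 0.6125
Terminal stock prices: S_u = 175, S_d = 75
Terminal payoffs (S − K): max(25, 0) = 25, max(-75, 0) = 0
Node 0 (S = 125): V_0 = 1/1.09·[0.6125·25.0000 + 0.3875·0.0000] = 14.0482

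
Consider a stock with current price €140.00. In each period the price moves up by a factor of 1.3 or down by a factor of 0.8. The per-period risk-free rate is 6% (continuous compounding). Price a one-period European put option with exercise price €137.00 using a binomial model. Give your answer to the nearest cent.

€11.21

Risk-neutral probability p = (e^0.06 − 0.8)/(1.3 − 0.8) = 0.2618/0.5000 = 0.5237
Terminal stock prices: S_u = 182, S_d = 112
Terminal payoffs (K − S): max(-45, 0) = 0, max(25, 0) = 25
Node 0 (S = 140): V_0 = e^(−0.06)·[0.5237·0.0000 + 0.4763·25.0000] = 11.2147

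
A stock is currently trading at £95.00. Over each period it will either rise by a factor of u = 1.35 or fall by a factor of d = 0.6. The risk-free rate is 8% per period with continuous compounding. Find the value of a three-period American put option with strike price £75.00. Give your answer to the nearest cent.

£8.09

Risk-neutral probability p = (e^0.08 − 0.6)/(1.35 − 0.6) = 0.4833/0.7500 = 0.6444
Terminal stock prices: S_uuu = 233.7, S_uud = 103.9, S_udd = 46.17, S_ddd = 20.52
Terminal payoffs (K − S): max(-158.7, 0) = 0, max(-28.88, 0) = 0, max(28.83, 0) = 28.83, max(54.48, 0) = 54.48
Node uu (S = 173.1): continuation = e^(−0.08)·[0.6444·0.0000 + 0.3556·0.0000] = 0.0000; exercise value = 0.0000 ≤ continuation, so V_uu = 0.0000
Node ud (S = 76.95): continuation = e^(−0.08)·[0.6444·0.0000 + 0.3556·28.8300] = 9.4642; exercise value = 0.0000 ≤ continuation, so V_ud = 9.4642
Node dd (S = 34.2): continuation = e^(−0.08)·[0.6444·28.8300 + 0.3556·54.4800] = 35.0337; exercise value = 40.8000 > continuation, so V_dd = 40.8000 (exercise)
Node u (S = 128.2): continuation = e^(−0.08)·[0.6444·0.0000 + 0.3556·9.4642] = 3.1069; exercise value = 0.0000 ≤ continuation, so V_u = 3.1069
Node d (S = 57): continuation = e^(−0.08)·[0.6444·9.4642 + 0.3556·40.8000] = 19.0234; exercise value = 18.0000 ≤ continuation, so V_d = 19.0234
Node 0 (S = 95): continuation = e^(−0.08)·[0.6444·3.1069 + 0.3556·19.0234] = 8.0930; exercise value = 0.0000 ≤ continuation, so V_0 = 8.0930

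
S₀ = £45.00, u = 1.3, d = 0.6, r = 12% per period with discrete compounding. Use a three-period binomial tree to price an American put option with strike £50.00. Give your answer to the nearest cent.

Risk-neutral probability p = (1 + 0.12 − 0.6)/(1.3 − 0.6) = 0.5200/0.7000 = 0.7429
Terminal stock prices: S_uuu = 98.87, S_uud = 45.63, S_udd = 21.06, S_ddd = 9.72
Terminal payoffs (K − S): max(-48.87, 0) = 0, max(4.37, 0) = 4.37, max(28.94, 0) = 28.94, max(40.28, 0) = 40.28
Node uu (S = 76.05): continuation = 1/1.12·[0.7429·0.0000 + 0.2571·4.3700] = 1.0033; exercise value = 0.0000 ≤ continuation, so V_uu = 1.0033
Node ud (S = 35.1): continuation = 1/1.12·[0.7429·4.3700 + 0.2571·28.9400] = 9.5429; exercise value = 14.9000 > continuation, so V_ud = 14.9000 (exercise)
Node dd (S = 16.2): continuation = 1/1.12·[0.7429·28.9400 + 0.2571·40.2800] = 28.4429; exercise value = 33.8000 > continuation, so V_dd = 33.8000 (exercise)
Node u (S = 58.5): continuation = 1/1.12·[0.7429·1.0033 + 0.2571·14.9000] = 4.0864; exercise value = 0.0000 ≤ continuation, so V_u = 4.0864
Node d (S = 27): continuation = 1/1.12·[0.7429·14.9000 + 0.2571·33.8000] = 17.6429; exercise value = 23.0000 > continuation, so V_d = 23.0000 (exercise)
Node 0 (S = 45): continuation = 1/1.12·[0.7429·4.0864 + 0.2571·23.0000] = 7.9910; exercise value = 5.0000 ≤ continuation, so V_0 = 7.9910

£7.99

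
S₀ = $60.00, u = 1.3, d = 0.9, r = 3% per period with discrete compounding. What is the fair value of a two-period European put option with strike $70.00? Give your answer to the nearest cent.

$9.19

Risk-neutral probability p = (1 + 0.03 − 0.9)/(1.3 − 0.9) = 0.1300/0.4000 = 0.3250
Terminal stock prices: S_uu = 101.4, S_ud = 70.2, S_dd = 48.6
Terminal payoffs (K − S): max(-31.4, 0) = 0, max(-0.2, 0) = 0, max(21.4, 0) = 21.4
Node u (S = 78): V_u = 1/1.03·[0.3250·0.0000 + 0.6750·0.0000] = 0.0000
Node d (S = 54): V_d = 1/1.03·[0.3250·0.0000 + 0.6750·21.4000] = 14.0243
Node 0 (S = 60): V_0 = 1/1.03·[0.3250·0.0000 + 0.6750·14.0243] = 9.1907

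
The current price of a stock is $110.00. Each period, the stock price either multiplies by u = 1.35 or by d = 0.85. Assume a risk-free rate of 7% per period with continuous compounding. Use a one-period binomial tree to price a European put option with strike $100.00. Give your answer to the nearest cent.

Risk-neutral probability p = (e^0.07 − 0.85)/(1.35 − 0.85) = 0.2225/0.5000 = 0.4450
Terminal stock prices: S_u = 148.5, S_d = 93.5
Terminal payoffs (K − S): max(-48.5, 0) = 0, max(6.5, 0) = 6.5
Node 0 (S = 110): V_0 = e^(−0.07)·[0.4450·0.0000 + 0.5550·6.5000] = 3.3635

$3.36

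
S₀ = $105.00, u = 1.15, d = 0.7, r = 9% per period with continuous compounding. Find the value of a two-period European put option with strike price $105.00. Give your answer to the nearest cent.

$4.41

Risk-neutral probability p = (e^0.09 − 0.7)/(1.15 − 0.7) = 0.3942/0.4500 = 0.8759
Terminal stock prices: S_uu = 138.9, S_ud = 84.52, S_dd = 51.45
Terminal payoffs (K − S): max(-33.86, 0) = 0, max(20.48, 0) = 20.48, max(53.55, 0) = 53.55
Node u (S = 120.7): V_u = e^(−0.09)·[0.8759·0.0000 + 0.1241·20.4750] = 2.3214
Node d (S = 73.5): V_d = e^(−0.09)·[0.8759·20.4750 + 0.1241·53.5500] = 22.4628
Node 0 (S = 105): V_0 = e^(−0.09)·[0.8759·2.3214 + 0.1241·22.4628] = 4.4053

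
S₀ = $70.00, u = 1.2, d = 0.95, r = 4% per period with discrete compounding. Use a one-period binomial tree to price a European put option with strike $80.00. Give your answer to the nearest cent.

$8.31

Risk-neutral probability p = (1 + 0.04 − 0.95)/(1.2 − 0.95) = 0.0900/0.2500 = 0.3600
Terminal stock prices: S_u = 84, S_d = 66.5
Terminal payoffs (K − S): max(-4, 0) = 0, max(13.5, 0) = 13.5
Node 0 (S = 70): V_0 = 1/1.04·[0.3600·0.0000 + 0.6400·13.5000] = 8.3077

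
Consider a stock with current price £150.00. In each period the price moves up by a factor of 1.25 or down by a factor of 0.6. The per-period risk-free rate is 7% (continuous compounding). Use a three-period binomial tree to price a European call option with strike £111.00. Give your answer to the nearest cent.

Risk-neutral probability p = (e^0.07 − 0.6)/(1.25 − 0.6) = 0.4725/0.6500 = 0.7269
Terminal stock prices: S_uuu = 293, S_uud = 140.6, S_udd = 67.5, S_ddd = 32.4
Terminal payoffs (S − K): max(182, 0) = 182, max(29.62, 0) = 29.62, max(-43.5, 0) = 0, max(-78.6, 0) = 0
Node uu (S = 234.4): V_uu = e^(−0.07)·[0.7269·181.9688 + 0.2731·29.6250] = 130.8793
Node ud (S = 112.5): V_ud = e^(−0.07)·[0.7269·29.6250 + 0.2731·0.0000] = 20.0795
Node dd (S = 54): V_dd = e^(−0.07)·[0.7269·0.0000 + 0.2731·0.0000] = 0.0000
Node u (S = 187.5): V_u = e^(−0.07)·[0.7269·130.8793 + 0.2731·20.0795] = 93.8210
Node d (S = 90): V_d = e^(−0.07)·[0.7269·20.0795 + 0.2731·0.0000] = 13.6097
Node 0 (S = 150): V_0 = e^(−0.07)·[0.7269·93.8210 + 0.2731·13.6097] = 67.0561

£67.06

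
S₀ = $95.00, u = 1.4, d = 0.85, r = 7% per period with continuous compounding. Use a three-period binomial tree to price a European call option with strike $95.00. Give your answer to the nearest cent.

Risk-neutral probability p = (e^0.07 − 0.85)/(1.4 − 0.85) = 0.2225/0.5500 = 0.4046
Terminal stock prices: S_uuu = 260.7, S_uud = 158.3, S_udd = 96.09, S_ddd = 58.34
Terminal payoffs (S − K): max(165.7, 0) = 165.7, max(63.27, 0) = 63.27, max(1.092, 0) = 1.092, max(-36.66, 0) = 0
Node uu (S = 186.2): V_uu = e^(−0.07)·[0.4046·165.6800 + 0.5954·63.2700] = 97.6226
Node ud (S = 113): V_ud = e^(−0.07)·[0.4046·63.2700 + 0.5954·1.0925] = 24.4726
Node dd (S = 68.64): V_dd = e^(−0.07)·[0.4046·1.0925 + 0.5954·0.0000] = 0.4121
Node u (S = 133): V_u = e^(−0.07)·[0.4046·97.6226 + 0.5954·24.4726] = 50.4110
Node d (S = 80.75): V_d = e^(−0.07)·[0.4046·24.4726 + 0.5954·0.4121] = 9.4601
Node 0 (S = 95): V_0 = e^(−0.07)·[0.4046·50.4110 + 0.5954·9.4601] = 24.2676

$24.27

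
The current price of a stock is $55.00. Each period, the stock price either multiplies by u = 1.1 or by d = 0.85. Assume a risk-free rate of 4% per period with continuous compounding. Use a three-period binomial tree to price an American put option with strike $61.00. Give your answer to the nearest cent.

$6.00

Risk-neutral probability p = (e^0.04 − 0.85)/(1.1 − 0.85) = 0.1908/0.2500 = 0.7632
Terminal stock prices: S_uuu = 73.21, S_uud = 56.57, S_udd = 43.71, S_ddd = 33.78
Terminal payoffs (K − S): max(-12.21, 0) = 0, max(4.432, 0) = 4.432, max(17.29, 0) = 17.29, max(27.22, 0) = 27.22
Node uu (S = 66.55): continuation = e^(−0.04)·[0.7632·0.0000 + 0.2368·4.4325] = 1.0083; exercise value = 0.0000 ≤ continuation, so V_uu = 1.0083
Node ud (S = 51.43): continuation = e^(−0.04)·[0.7632·4.4325 + 0.2368·17.2888] = 7.1832; exercise value = 9.5750 > continuation, so V_ud = 9.5750 (exercise)
Node dd (S = 39.74): continuation = e^(−0.04)·[0.7632·17.2888 + 0.2368·27.2231] = 18.8707; exercise value = 21.2625 > continuation, so V_dd = 21.2625 (exercise)
Node u (S = 60.5): continuation = e^(−0.04)·[0.7632·1.0083 + 0.2368·9.5750] = 2.9174; exercise value = 0.5000 ≤ continuation, so V_u = 2.9174
Node d (S = 46.75): continuation = e^(−0.04)·[0.7632·9.5750 + 0.2368·21.2625] = 11.8582; exercise value = 14.2500 > continuation, so V_d = 14.2500 (exercise)
Node 0 (S = 55): continuation = e^(−0.04)·[0.7632·2.9174 + 0.2368·14.2500] = 5.3809; exercise value = 6.0000 > continuation, so V_0 = 6.0000 (exercise)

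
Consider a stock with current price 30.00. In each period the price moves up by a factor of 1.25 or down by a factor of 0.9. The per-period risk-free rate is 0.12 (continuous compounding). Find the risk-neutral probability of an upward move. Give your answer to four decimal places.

p = 0.6500

Risk-neutral probability p = (e^0.12 − 0.9)/(1.25 − 0.9) = 0.2275/0.3500 = 0.6500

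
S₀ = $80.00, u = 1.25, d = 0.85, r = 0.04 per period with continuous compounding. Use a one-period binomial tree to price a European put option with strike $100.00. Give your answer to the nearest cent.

$16.08

Risk-neutral probability p = (e^0.04 − 0.85)/(1.25 − 0.85) = 0.1908/0.4000 = 0.4770
Terminal stock prices: S_u = 100, S_d = 68
Terminal payoffs (K − S): max(0, 0) = 0, max(32, 0) = 32
Node 0 (S = 80): V_0 = e^(−0.04)·[0.4770·0.0000 + 0.5230·32.0000] = 16.0789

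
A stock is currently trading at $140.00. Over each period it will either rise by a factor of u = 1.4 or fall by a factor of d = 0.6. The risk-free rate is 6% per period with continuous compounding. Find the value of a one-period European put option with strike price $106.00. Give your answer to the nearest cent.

Risk-neutral probability p = (e^0.06 − 0.6)/(1.4 − 0.6) = 0.4618/0.8000 = 0.5773
Terminal stock prices: S_u = 196, S_d = 84
Terminal payoffs (K − S): max(-90, 0) = 0, max(22, 0) = 22
Node 0 (S = 140): V_0 = e^(−0.06)·[0.5773·0.0000 + 0.4227·22.0000] = 8.7579

$8.76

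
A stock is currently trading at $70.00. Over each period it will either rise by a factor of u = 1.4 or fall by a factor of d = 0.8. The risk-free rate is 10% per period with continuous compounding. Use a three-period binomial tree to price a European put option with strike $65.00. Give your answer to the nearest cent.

Risk-neutral probability p = (e^0.1 − 0.8)/(1.4 − 0.8) = 0.3052/0.6000 = 0.5086
Terminal stock prices: S_uuu = 192.1, S_uud = 109.8, S_udd = 62.72, S_ddd = 35.84
Terminal payoffs (K − S): max(-127.1, 0) = 0, max(-44.76, 0) = 0, max(2.28, 0) = 2.28, max(29.16, 0) = 29.16
Node uu (S = 137.2): V_uu = e^(−0.1)·[0.5086·0.0000 + 0.4914·0.0000] = 0.0000
Node ud (S = 78.4): V_ud = e^(−0.1)·[0.5086·0.0000 + 0.4914·2.2800] = 1.0137
Node dd (S = 44.8): V_dd = e^(−0.1)·[0.5086·2.2800 + 0.4914·29.1600] = 14.0144
Node u (S = 98): V_u = e^(−0.1)·[0.5086·0.0000 + 0.4914·1.0137] = 0.4507
Node d (S = 56): V_d = e^(−0.1)·[0.5086·1.0137 + 0.4914·14.0144] = 6.6976
Node 0 (S = 70): V_0 = e^(−0.1)·[0.5086·0.4507 + 0.4914·6.6976] = 3.1853

$3.19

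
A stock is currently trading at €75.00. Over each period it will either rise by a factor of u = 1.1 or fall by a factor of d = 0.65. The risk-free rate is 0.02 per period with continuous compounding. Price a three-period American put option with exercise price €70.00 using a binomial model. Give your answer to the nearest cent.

Risk-neutral probability p = (e^0.02 − 0.65)/(1.1 − 0.65) = 0.3702/0.4500 = 0.8227
Terminal stock prices: S_uuu = 99.83, S_uud = 58.99, S_udd = 34.86, S_ddd = 20.6
Terminal payoffs (K − S): max(-29.83, 0) = 0, max(11.01, 0) = 11.01, max(35.14, 0) = 35.14, max(49.4, 0) = 49.4
Node uu (S = 90.75): continuation = e^(−0.02)·[0.8227·0.0000 + 0.1773·11.0125] = 1.9142; exercise value = 0.0000 ≤ continuation, so V_uu = 1.9142
Node ud (S = 53.62): continuation = e^(−0.02)·[0.8227·11.0125 + 0.1773·35.1437] = 14.9889; exercise value = 16.3750 > continuation, so V_ud = 16.3750 (exercise)
Node dd (S = 31.69): continuation = e^(−0.02)·[0.8227·35.1437 + 0.1773·49.4031] = 36.9264; exercise value = 38.3125 > continuation, so V_dd = 38.3125 (exercise)
Node u (S = 82.5): continuation = e^(−0.02)·[0.8227·1.9142 + 0.1773·16.3750] = 4.3898; exercise value = 0.0000 ≤ continuation, so V_u = 4.3898
Node d (S = 48.75): continuation = e^(−0.02)·[0.8227·16.3750 + 0.1773·38.3125] = 19.8639; exercise value = 21.2500 > continuation, so V_d = 21.2500 (exercise)
Node 0 (S = 75): continuation = e^(−0.02)·[0.8227·4.3898 + 0.1773·21.2500] = 7.2335; exercise value = 0.0000 ≤ continuation, so V_0 = 7.2335

€7.23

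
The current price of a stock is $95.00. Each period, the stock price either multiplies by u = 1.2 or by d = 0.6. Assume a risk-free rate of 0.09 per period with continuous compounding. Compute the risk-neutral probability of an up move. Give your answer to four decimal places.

p = 0.8236

Risk-neutral probability p = (e^0.09 − 0.6)/(1.2 − 0.6) = 0.4942/0.6000 = 0.8236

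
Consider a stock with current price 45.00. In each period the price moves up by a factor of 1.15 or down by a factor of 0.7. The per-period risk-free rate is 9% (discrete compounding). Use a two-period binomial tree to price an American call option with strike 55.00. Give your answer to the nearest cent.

2.85

Risk-neutral probability p = (1 + 0.09 − 0.7)/(1.15 − 0.7) = 0.3900/0.4500 = 0.8667
Terminal stock prices: S_uu = 59.51, S_ud = 36.22, S_dd = 22.05
Terminal payoffs (S − K): max(4.512, 0) = 4.512, max(-18.78, 0) = 0, max(-32.95, 0) = 0
Node u (S = 51.75): continuation = 1/1.09·[0.8667·4.5125 + 0.1333·0.0000] = 3.5879; exercise value = 0.0000 ≤ continuation, so V_u = 3.5879
Node d (S = 31.5): continuation = 1/1.09·[0.8667·0.0000 + 0.1333·0.0000] = 0.0000; exercise value = 0.0000 ≤ continuation, so V_d = 0.0000
Node 0 (S = 45): continuation = 1/1.09·[0.8667·3.5879 + 0.1333·0.0000] = 2.8528; exercise value = 0.0000 ≤ continuation, so V_0 = 2.8528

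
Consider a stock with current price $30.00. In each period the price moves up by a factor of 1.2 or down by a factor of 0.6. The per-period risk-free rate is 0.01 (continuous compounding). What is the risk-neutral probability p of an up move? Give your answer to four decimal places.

Risk-neutral probability p = (e^0.01 − 0.6)/(1.2 − 0.6) = 0.4101/0.6000 = 0.6834

p = 0.6834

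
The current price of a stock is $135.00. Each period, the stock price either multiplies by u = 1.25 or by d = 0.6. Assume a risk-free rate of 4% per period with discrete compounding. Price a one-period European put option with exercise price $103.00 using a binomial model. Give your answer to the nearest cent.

$6.83

Risk-neutral probability p = (1 + 0.04 − 0.6)/(1.25 − 0.6) = 0.4400/0.6500 = 0.6769
Terminal stock prices: S_u = 168.8, S_d = 81
Terminal payoffs (K − S): max(-65.75, 0) = 0, max(22, 0) = 22
Node 0 (S = 135): V_0 = 1/1.04·[0.6769·0.0000 + 0.3231·22.0000] = 6.8343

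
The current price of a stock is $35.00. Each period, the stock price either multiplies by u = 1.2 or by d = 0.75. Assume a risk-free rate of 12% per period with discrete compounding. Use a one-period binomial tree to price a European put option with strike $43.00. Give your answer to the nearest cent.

$3.39

Risk-neutral probability p = (1 + 0.12 − 0.75)/(1.2 − 0.75) = 0.3700/0.4500 = 0.8222
Terminal stock prices: S_u = 42, S_d = 26.25
Terminal payoffs (K − S): max(1, 0) = 1, max(16.75, 0) = 16.75
Node 0 (S = 35): V_0 = 1/1.12·[0.8222·1.0000 + 0.1778·16.7500] = 3.3929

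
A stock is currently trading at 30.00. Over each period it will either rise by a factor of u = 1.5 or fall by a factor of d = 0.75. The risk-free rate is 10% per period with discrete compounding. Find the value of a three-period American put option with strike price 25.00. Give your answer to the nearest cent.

Risk-neutral probability p = (1 + 0.1 − 0.75)/(1.5 − 0.75) = 0.3500/0.7500 = 0.4667
Terminal stock prices: S_uuu = 101.2, S_uud = 50.62, S_udd = 25.31, S_ddd = 12.66
Terminal payoffs (K − S): max(-76.25, 0) = 0, max(-25.62, 0) = 0, max(-0.3125, 0) = 0, max(12.34, 0) = 12.34
Node uu (S = 67.5): continuation = 1/1.1·[0.4667·0.0000 + 0.5333·0.0000] = 0.0000; exercise value = 0.0000 ≤ continuation, so V_uu = 0.0000
Node ud (S = 33.75): continuation = 1/1.1·[0.4667·0.0000 + 0.5333·0.0000] = 0.0000; exercise value = 0.0000 ≤ continuation, so V_ud = 0.0000
Node dd (S = 16.88): continuation = 1/1.1·[0.4667·0.0000 + 0.5333·12.3438] = 5.9848; exercise value = 8.1250 > continuation, so V_dd = 8.1250 (exercise)
Node u (S = 45): continuation = 1/1.1·[0.4667·0.0000 + 0.5333·0.0000] = 0.0000; exercise value = 0.0000 ≤ continuation, so V_u = 0.0000
Node d (S = 22.5): continuation = 1/1.1·[0.4667·0.0000 + 0.5333·8.1250] = 3.9394; exercise value = 2.5000 ≤ continuation, so V_d = 3.9394
Node 0 (S = 30): continuation = 1/1.1·[0.4667·0.0000 + 0.5333·3.9394] = 1.9100; exercise value = 0.0000 ≤ continuation, so V_0 = 1.9100

1.91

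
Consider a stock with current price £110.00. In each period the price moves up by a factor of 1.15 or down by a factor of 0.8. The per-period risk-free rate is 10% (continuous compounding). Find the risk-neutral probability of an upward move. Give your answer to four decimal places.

Risk-neutral probability p = (e^0.1 − 0.8)/(1.15 − 0.8) = 0.3052/0.3500 = 0.8719

p = 0.8719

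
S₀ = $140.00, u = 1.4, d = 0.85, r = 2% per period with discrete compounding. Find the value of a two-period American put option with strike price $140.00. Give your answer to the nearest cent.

Risk-neutral probability p = (1 + 0.02 − 0.85)/(1.4 − 0.85) = 0.1700/0.5500 = 0.3091
Terminal stock prices: S_uu = 274.4, S_ud = 166.6, S_dd = 101.1
Terminal payoffs (K − S): max(-134.4, 0) = 0, max(-26.6, 0) = 0, max(38.85, 0) = 38.85
Node u (S = 196): continuation = 1/1.02·[0.3091·0.0000 + 0.6909·0.0000] = 0.0000; exercise value = 0.0000 ≤ continuation, so V_u = 0.0000
Node d (S = 119): continuation = 1/1.02·[0.3091·0.0000 + 0.6909·38.8500] = 26.3155; exercise value = 21.0000 ≤ continuation, so V_d = 26.3155
Node 0 (S = 140): continuation = 1/1.02·[0.3091·0.0000 + 0.6909·26.3155] = 17.8251; exercise value = 0.0000 ≤ continuation, so V_0 = 17.8251

$17.83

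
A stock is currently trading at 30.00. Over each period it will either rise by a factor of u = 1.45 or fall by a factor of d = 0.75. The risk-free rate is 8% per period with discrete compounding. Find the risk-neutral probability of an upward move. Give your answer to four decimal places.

p = 0.4714

Risk-neutral probability p = (1 + 0.08 − 0.75)/(1.45 − 0.75) = 0.3300/0.7000 = 0.4714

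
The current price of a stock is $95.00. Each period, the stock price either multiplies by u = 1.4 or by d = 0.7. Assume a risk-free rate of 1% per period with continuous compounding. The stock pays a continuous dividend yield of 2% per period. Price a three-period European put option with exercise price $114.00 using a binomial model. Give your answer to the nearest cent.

$36.07

Per-period risk-free factor R = e^0.01 = 1.0101; dividend-adjusted growth = e^(0.01−0.02) = 0.9900.
Risk-neutral probability p = (0.9900 − 0.7)/(1.4 − 0.7) = 0.2900/0.7000 = 0.4144
Terminal stock prices: S_uuu = 260.7, S_uud = 130.3, S_udd = 65.17, S_ddd = 32.58
Terminal payoffs (K − S): max(-146.7, 0) = 0, max(-16.34, 0) = 0, max(48.83, 0) = 48.83, max(81.42, 0) = 81.42
Node uu (S = 186.2): V_uu = e^(−0.01)·[0.4144·0.0000 + 0.5856·0.0000] = 0.0000
Node ud (S = 93.1): V_ud = e^(−0.01)·[0.4144·0.0000 + 0.5856·48.8300] = 28.3124
Node dd (S = 46.55): V_dd = e^(−0.01)·[0.4144·48.8300 + 0.5856·81.4150] = 67.2374
Node u (S = 133): V_u = e^(−0.01)·[0.4144·0.0000 + 0.5856·28.3124] = 16.4160
Node d (S = 66.5): V_d = e^(−0.01)·[0.4144·28.3124 + 0.5856·67.2374] = 50.6000
Node 0 (S = 95): V_0 = e^(−0.01)·[0.4144·16.4160 + 0.5856·50.6000] = 36.0731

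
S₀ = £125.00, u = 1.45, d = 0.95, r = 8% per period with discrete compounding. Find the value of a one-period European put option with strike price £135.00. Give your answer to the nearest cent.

Risk-neutral probability p = (1 + 0.08 − 0.95)/(1.45 − 0.95) = 0.1300/0.5000 = 0.2600
Terminal stock prices: S_u = 181.2, S_d = 118.8
Terminal payoffs (K − S): max(-46.25, 0) = 0, max(16.25, 0) = 16.25
Node 0 (S = 125): V_0 = 1/1.08·[0.2600·0.0000 + 0.7400·16.2500] = 11.1343

£11.13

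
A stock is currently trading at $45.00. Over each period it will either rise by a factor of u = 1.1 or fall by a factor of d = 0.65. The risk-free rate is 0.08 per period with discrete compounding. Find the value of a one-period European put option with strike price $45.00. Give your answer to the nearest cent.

$0.65

Risk-neutral probability p = (1 + 0.08 − 0.65)/(1.1 − 0.65) = 0.4300/0.4500 = 0.9556
Terminal stock prices: S_u = 49.5, S_d = 29.25
Terminal payoffs (K − S): max(-4.5, 0) = 0, max(15.75, 0) = 15.75
Node 0 (S = 45): V_0 = 1/1.08·[0.9556·0.0000 + 0.0444·15.7500] = 0.6481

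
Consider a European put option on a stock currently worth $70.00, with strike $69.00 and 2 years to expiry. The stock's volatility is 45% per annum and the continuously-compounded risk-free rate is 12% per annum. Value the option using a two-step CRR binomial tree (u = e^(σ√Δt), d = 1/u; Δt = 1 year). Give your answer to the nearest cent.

$7.15

CRR parameters: u = e^(σ√Δt) = e^(0.45·√1) = 1.5683, d = 1/u = 0.6376
Per-period rate: rΔt = 0.12·1 = 0.12, so R = e^0.12 = 1.1275
Risk-neutral probability p = (e^0.12 − 0.6376)/(1.5683 − 0.6376) = 0.4899/0.9307 = 0.5264
Terminal stock prices: S_uu = 172.2, S_ud = 70, S_dd = 28.46
Terminal payoffs (K − S): max(-103.2, 0) = 0, max(-1, 0) = 0, max(40.54, 0) = 40.54
Node u (S = 109.8): V_u = e^(−0.12)·[0.5264·0.0000 + 0.4736·0.0000] = 0.0000
Node d (S = 44.63): V_d = e^(−0.12)·[0.5264·0.0000 + 0.4736·40.5401] = 17.0304
Node 0 (S = 70): V_0 = e^(−0.12)·[0.5264·0.0000 + 0.4736·17.0304] = 7.1542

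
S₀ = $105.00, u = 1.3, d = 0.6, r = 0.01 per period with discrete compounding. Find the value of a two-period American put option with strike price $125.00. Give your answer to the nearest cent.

Risk-neutral probability p = (1 + 0.01 − 0.6)/(1.3 − 0.6) = 0.4100/0.7000 = 0.5857
Terminal stock prices: S_uu = 177.5, S_ud = 81.9, S_dd = 37.8
Terminal payoffs (K − S): max(-52.45, 0) = 0, max(43.1, 0) = 43.1, max(87.2, 0) = 87.2
Node u (S = 136.5): continuation = 1/1.01·[0.5857·0.0000 + 0.4143·43.1000] = 17.6789; exercise value = 0.0000 ≤ continuation, so V_u = 17.6789
Node d (S = 63): continuation = 1/1.01·[0.5857·43.1000 + 0.4143·87.2000] = 60.7624; exercise value = 62.0000 > continuation, so V_d = 62.0000 (exercise)
Node 0 (S = 105): continuation = 1/1.01·[0.5857·17.6789 + 0.4143·62.0000] = 35.6837; exercise value = 20.0000 ≤ continuation, so V_0 = 35.6837

$35.68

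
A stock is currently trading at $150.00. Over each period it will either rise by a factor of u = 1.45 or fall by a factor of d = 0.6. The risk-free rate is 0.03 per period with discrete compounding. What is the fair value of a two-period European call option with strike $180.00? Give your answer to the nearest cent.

$32.66

Risk-neutral probability p = (1 + 0.03 − 0.6)/(1.45 − 0.6) = 0.4300/0.8500 = 0.5059
Terminal stock prices: S_uu = 315.4, S_ud = 130.5, S_dd = 54
Terminal payoffs (S − K): max(135.4, 0) = 135.4, max(-49.5, 0) = 0, max(-126, 0) = 0
Node u (S = 217.5): V_u = 1/1.03·[0.5059·135.3750 + 0.4941·0.0000] = 66.4891
Node d (S = 90): V_d = 1/1.03·[0.5059·0.0000 + 0.4941·0.0000] = 0.0000
Node 0 (S = 150): V_0 = 1/1.03·[0.5059·66.4891 + 0.4941·0.0000] = 32.6560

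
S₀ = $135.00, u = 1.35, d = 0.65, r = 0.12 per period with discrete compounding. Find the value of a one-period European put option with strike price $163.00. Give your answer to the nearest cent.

$22.08

Risk-neutral probability p = (1 + 0.12 − 0.65)/(1.35 − 0.65) = 0.4700/0.7000 = 0.6714
Terminal stock prices: S_u = 182.2, S_d = 87.75
Terminal payoffs (K − S): max(-19.25, 0) = 0, max(75.25, 0) = 75.25
Node 0 (S = 135): V_0 = 1/1.12·[0.6714·0.0000 + 0.3286·75.2500] = 22.0759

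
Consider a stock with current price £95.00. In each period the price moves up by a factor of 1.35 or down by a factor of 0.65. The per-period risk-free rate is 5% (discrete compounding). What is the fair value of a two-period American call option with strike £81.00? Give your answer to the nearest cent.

Risk-neutral probability p = (1 + 0.05 − 0.65)/(1.35 − 0.65) = 0.4000/0.7000 = 0.5714
Terminal stock prices: S_uu = 173.1, S_ud = 83.36, S_dd = 40.14
Terminal payoffs (S − K): max(92.14, 0) = 92.14, max(2.362, 0) = 2.362, max(-40.86, 0) = 0
Node u (S = 128.2): continuation = 1/1.05·[0.5714·92.1375 + 0.4286·2.3625] = 51.1071; exercise value = 47.2500 ≤ continuation, so V_u = 51.1071
Node d (S = 61.75): continuation = 1/1.05·[0.5714·2.3625 + 0.4286·0.0000] = 1.2857; exercise value = 0.0000 ≤ continuation, so V_d = 1.2857
Node 0 (S = 95): continuation = 1/1.05·[0.5714·51.1071 + 0.4286·1.2857] = 28.3382; exercise value = 14.0000 ≤ continuation, so V_0 = 28.3382

£28.34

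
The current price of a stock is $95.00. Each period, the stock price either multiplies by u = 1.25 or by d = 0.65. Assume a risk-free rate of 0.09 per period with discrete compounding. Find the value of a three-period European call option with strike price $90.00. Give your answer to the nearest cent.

$31.25

Risk-neutral probability p = (1 + 0.09 − 0.65)/(1.25 − 0.65) = 0.4400/0.6000 = 0.7333
Terminal stock prices: S_uuu = 185.5, S_uud = 96.48, S_udd = 50.17, S_ddd = 26.09
Terminal payoffs (S − K): max(95.55, 0) = 95.55, max(6.484, 0) = 6.484, max(-39.83, 0) = 0, max(-63.91, 0) = 0
Node uu (S = 148.4): V_uu = 1/1.09·[0.7333·95.5469 + 0.2667·6.4844] = 65.8687
Node ud (S = 77.19): V_ud = 1/1.09·[0.7333·6.4844 + 0.2667·0.0000] = 4.3626
Node dd (S = 40.14): V_dd = 1/1.09·[0.7333·0.0000 + 0.2667·0.0000] = 0.0000
Node u (S = 118.8): V_u = 1/1.09·[0.7333·65.8687 + 0.2667·4.3626] = 45.3826
Node d (S = 61.75): V_d = 1/1.09·[0.7333·4.3626 + 0.2667·0.0000] = 2.9351
Node 0 (S = 95): V_0 = 1/1.09·[0.7333·45.3826 + 0.2667·2.9351] = 31.2507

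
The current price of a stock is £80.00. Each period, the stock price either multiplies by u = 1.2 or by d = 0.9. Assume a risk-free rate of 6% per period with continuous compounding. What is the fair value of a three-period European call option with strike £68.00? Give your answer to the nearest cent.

£23.99

Risk-neutral probability p = (e^0.06 − 0.9)/(1.2 − 0.9) = 0.1618/0.3000 = 0.5395
Terminal stock prices: S_uuu = 138.2, S_uud = 103.7, S_udd = 77.76, S_ddd = 58.32
Terminal payoffs (S − K): max(70.24, 0) = 70.24, max(35.68, 0) = 35.68, max(9.76, 0) = 9.76, max(-9.68, 0) = 0
Node uu (S = 115.2): V_uu = e^(−0.06)·[0.5395·70.2400 + 0.4605·35.6800] = 51.1600
Node ud (S = 86.4): V_ud = e^(−0.06)·[0.5395·35.6800 + 0.4605·9.7600] = 22.3600
Node dd (S = 64.8): V_dd = e^(−0.06)·[0.5395·9.7600 + 0.4605·0.0000] = 4.9585
Node u (S = 96): V_u = e^(−0.06)·[0.5395·51.1600 + 0.4605·22.3600] = 35.6894
Node d (S = 72): V_d = e^(−0.06)·[0.5395·22.3600 + 0.4605·4.9585] = 13.5104
Node 0 (S = 80): V_0 = e^(−0.06)·[0.5395·35.6894 + 0.4605·13.5104] = 23.9914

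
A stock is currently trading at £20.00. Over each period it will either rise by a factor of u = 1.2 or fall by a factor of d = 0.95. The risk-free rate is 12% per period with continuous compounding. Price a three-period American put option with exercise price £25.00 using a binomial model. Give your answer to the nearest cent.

Risk-neutral probability p = (e^0.12 − 0.95)/(1.2 − 0.95) = 0.1775/0.2500 = 0.7100
Terminal stock prices: S_uuu = 34.56, S_uud = 27.36, S_udd = 21.66, S_ddd = 17.15
Terminal payoffs (K − S): max(-9.56, 0) = 0, max(-2.36, 0) = 0, max(3.34, 0) = 3.34, max(7.853, 0) = 7.853
Node uu (S = 28.8): continuation = e^(−0.12)·[0.7100·0.0000 + 0.2900·0.0000] = 0.0000; exercise value = 0.0000 ≤ continuation, so V_uu = 0.0000
Node ud (S = 22.8): continuation = e^(−0.12)·[0.7100·0.0000 + 0.2900·3.3400] = 0.8591; exercise value = 2.2000 > continuation, so V_ud = 2.2000 (exercise)
Node dd (S = 18.05): continuation = e^(−0.12)·[0.7100·3.3400 + 0.2900·7.8525] = 4.1230; exercise value = 6.9500 > continuation, so V_dd = 6.9500 (exercise)
Node u (S = 24): continuation = e^(−0.12)·[0.7100·0.0000 + 0.2900·2.2000] = 0.5659; exercise value = 1.0000 > continuation, so V_u = 1.0000 (exercise)
Node d (S = 19): continuation = e^(−0.12)·[0.7100·2.2000 + 0.2900·6.9500] = 3.1730; exercise value = 6.0000 > continuation, so V_d = 6.0000 (exercise)
Node 0 (S = 20): continuation = e^(−0.12)·[0.7100·1.0000 + 0.2900·6.0000] = 2.1730; exercise value = 5.0000 > continuation, so V_0 = 5.0000 (exercise)

£5.00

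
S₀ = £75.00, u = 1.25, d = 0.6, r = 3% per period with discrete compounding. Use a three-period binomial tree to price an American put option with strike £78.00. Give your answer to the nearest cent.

Risk-neutral probability p = (1 + 0.03 − 0.6)/(1.25 − 0.6) = 0.4300/0.6500 = 0.6615
Terminal stock prices: S_uuu = 146.5, S_uud = 70.31, S_udd = 33.75, S_ddd = 16.2
Terminal payoffs (K − S): max(-68.48, 0) = 0, max(7.688, 0) = 7.688, max(44.25, 0) = 44.25, max(61.8, 0) = 61.8
Node uu (S = 117.2): continuation = 1/1.03·[0.6615·0.0000 + 0.3385·7.6875] = 2.5261; exercise value = 0.0000 ≤ continuation, so V_uu = 2.5261
Node ud (S = 56.25): continuation = 1/1.03·[0.6615·7.6875 + 0.3385·44.2500] = 19.4782; exercise value = 21.7500 > continuation, so V_ud = 21.7500 (exercise)
Node dd (S = 27): continuation = 1/1.03·[0.6615·44.2500 + 0.3385·61.8000] = 48.7282; exercise value = 51.0000 > continuation, so V_dd = 51.0000 (exercise)
Node u (S = 93.75): continuation = 1/1.03·[0.6615·2.5261 + 0.3385·21.7500] = 8.7696; exercise value = 0.0000 ≤ continuation, so V_u = 8.7696
Node d (S = 45): continuation = 1/1.03·[0.6615·21.7500 + 0.3385·51.0000] = 30.7282; exercise value = 33.0000 > continuation, so V_d = 33.0000 (exercise)
Node 0 (S = 75): continuation = 1/1.03·[0.6615·8.7696 + 0.3385·33.0000] = 16.4764; exercise value = 3.0000 ≤ continuation, so V_0 = 16.4764

£16.48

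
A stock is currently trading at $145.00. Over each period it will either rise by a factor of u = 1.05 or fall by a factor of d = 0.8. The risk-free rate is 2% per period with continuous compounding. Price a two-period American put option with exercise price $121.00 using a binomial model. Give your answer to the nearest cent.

$0.58

Risk-neutral probability p = (e^0.02 − 0.8)/(1.05 − 0.8) = 0.2202/0.2500 = 0.8808
Terminal stock prices: S_uu = 159.9, S_ud = 121.8, S_dd = 92.8
Terminal payoffs (K − S): max(-38.86, 0) = 0, max(-0.8, 0) = 0, max(28.2, 0) = 28.2
Node u (S = 152.2): continuation = e^(−0.02)·[0.8808·0.0000 + 0.1192·0.0000] = 0.0000; exercise value = 0.0000 ≤ continuation, so V_u = 0.0000
Node d (S = 116): continuation = e^(−0.02)·[0.8808·0.0000 + 0.1192·28.2000] = 3.2947; exercise value = 5.0000 > continuation, so V_d = 5.0000 (exercise)
Node 0 (S = 145): continuation = e^(−0.02)·[0.8808·0.0000 + 0.1192·5.0000] = 0.5842; exercise value = 0.0000 ≤ continuation, so V_0 = 0.5842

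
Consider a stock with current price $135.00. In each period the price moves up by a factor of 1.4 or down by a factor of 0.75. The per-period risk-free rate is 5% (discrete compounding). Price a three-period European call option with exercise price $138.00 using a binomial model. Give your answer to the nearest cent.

$37.71

Risk-neutral probability p = (1 + 0.05 − 0.75)/(1.4 − 0.75) = 0.3000/0.6500 = 0.4615
Terminal stock prices: S_uuu = 370.4, S_uud = 198.4, S_udd = 106.3, S_ddd = 56.95
Terminal payoffs (S − K): max(232.4, 0) = 232.4, max(60.45, 0) = 60.45, max(-31.69, 0) = 0, max(-81.05, 0) = 0
Node uu (S = 264.6): V_uu = 1/1.05·[0.4615·232.4400 + 0.5385·60.4500] = 133.1714
Node ud (S = 141.8): V_ud = 1/1.05·[0.4615·60.4500 + 0.5385·0.0000] = 26.5714
Node dd (S = 75.94): V_dd = 1/1.05·[0.4615·0.0000 + 0.5385·0.0000] = 0.0000
Node u (S = 189): V_u = 1/1.05·[0.4615·133.1714 + 0.5385·26.5714] = 72.1633
Node d (S = 101.2): V_d = 1/1.05·[0.4615·26.5714 + 0.5385·0.0000] = 11.6797
Node 0 (S = 135): V_0 = 1/1.05·[0.4615·72.1633 + 0.5385·11.6797] = 37.7097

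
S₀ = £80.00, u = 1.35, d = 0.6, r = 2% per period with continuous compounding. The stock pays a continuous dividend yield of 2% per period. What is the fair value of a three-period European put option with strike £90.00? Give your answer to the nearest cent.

Per-period risk-free factor R = e^0.02 = 1.0202; dividend-adjusted growth = e^(0.02−0.02) = 1.0000.
Risk-neutral probability p = (1.0000 − 0.6)/(1.35 − 0.6) = 0.4000/0.7500 = 0.5333
Terminal stock prices: S_uuu = 196.8, S_uud = 87.48, S_udd = 38.88, S_ddd = 17.28
Terminal payoffs (K − S): max(-106.8, 0) = 0, max(2.52, 0) = 2.52, max(51.12, 0) = 51.12, max(72.72, 0) = 72.72
Node uu (S = 145.8): V_uu = e^(−0.02)·[0.5333·0.0000 + 0.4667·2.5200] = 1.1527
Node ud (S = 64.8): V_ud = e^(−0.02)·[0.5333·2.5200 + 0.4667·51.1200] = 24.7010
Node dd (S = 28.8): V_dd = e^(−0.02)·[0.5333·51.1200 + 0.4667·72.7200] = 59.9882
Node u (S = 108): V_u = e^(−0.02)·[0.5333·1.1527 + 0.4667·24.7010] = 11.9015
Node d (S = 48): V_d = e^(−0.02)·[0.5333·24.7010 + 0.4667·59.9882] = 40.3532
Node 0 (S = 80): V_0 = e^(−0.02)·[0.5333·11.9015 + 0.4667·40.3532] = 24.6804

£24.68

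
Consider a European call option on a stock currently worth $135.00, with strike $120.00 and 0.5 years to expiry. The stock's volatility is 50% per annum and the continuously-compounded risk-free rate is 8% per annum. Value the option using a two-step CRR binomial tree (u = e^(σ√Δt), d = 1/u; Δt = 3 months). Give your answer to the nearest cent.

CRR parameters: u = e^(σ√Δt) = e^(0.5·√0.25) = 1.2840, d = 1/u = 0.7788
Per-period rate: rΔt = 0.08·0.25 = 0.02, so R = e^0.02 = 1.0202
Risk-neutral probability p = (e^0.02 − 0.7788)/(1.2840 − 0.7788) = 0.2414/0.5052 = 0.4778
Terminal stock prices: S_uu = 222.6, S_ud = 135, S_dd = 81.88
Terminal payoffs (S − K): max(102.6, 0) = 102.6, max(15, 0) = 15, max(-38.12, 0) = 0
Node u (S = 173.3): V_u = e^(−0.02)·[0.4778·102.5774 + 0.5222·15.0000] = 55.7196
Node d (S = 105.1): V_d = e^(−0.02)·[0.4778·15.0000 + 0.5222·0.0000] = 7.0252
Node 0 (S = 135): V_0 = e^(−0.02)·[0.4778·55.7196 + 0.5222·7.0252] = 29.6920

$29.69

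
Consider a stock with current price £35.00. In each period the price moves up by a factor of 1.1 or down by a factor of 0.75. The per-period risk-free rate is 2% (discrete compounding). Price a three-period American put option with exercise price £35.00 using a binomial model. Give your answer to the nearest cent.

Risk-neutral probability p = (1 + 0.02 − 0.75)/(1.1 − 0.75) = 0.2700/0.3500 = 0.7714
Terminal stock prices: S_uuu = 46.59, S_uud = 31.76, S_udd = 21.66, S_ddd = 14.77
Terminal payoffs (K − S): max(-11.59, 0) = 0, max(3.237, 0) = 3.237, max(13.34, 0) = 13.34, max(20.23, 0) = 20.23
Node uu (S = 42.35): continuation = 1/1.02·[0.7714·0.0000 + 0.2286·3.2375] = 0.7255; exercise value = 0.0000 ≤ continuation, so V_uu = 0.7255
Node ud (S = 28.88): continuation = 1/1.02·[0.7714·3.2375 + 0.2286·13.3438] = 5.4387; exercise value = 6.1250 > continuation, so V_ud = 6.1250 (exercise)
Node dd (S = 19.69): continuation = 1/1.02·[0.7714·13.3438 + 0.2286·20.2344] = 14.6262; exercise value = 15.3125 > continuation, so V_dd = 15.3125 (exercise)
Node u (S = 38.5): continuation = 1/1.02·[0.7714·0.7255 + 0.2286·6.1250] = 1.9212; exercise value = 0.0000 ≤ continuation, so V_u = 1.9212
Node d (S = 26.25): continuation = 1/1.02·[0.7714·6.1250 + 0.2286·15.3125] = 8.0637; exercise value = 8.7500 > continuation, so V_d = 8.7500 (exercise)
Node 0 (S = 35): continuation = 1/1.02·[0.7714·1.9212 + 0.2286·8.7500] = 3.4138; exercise value = 0.0000 ≤ continuation, so V_0 = 3.4138

£3.41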